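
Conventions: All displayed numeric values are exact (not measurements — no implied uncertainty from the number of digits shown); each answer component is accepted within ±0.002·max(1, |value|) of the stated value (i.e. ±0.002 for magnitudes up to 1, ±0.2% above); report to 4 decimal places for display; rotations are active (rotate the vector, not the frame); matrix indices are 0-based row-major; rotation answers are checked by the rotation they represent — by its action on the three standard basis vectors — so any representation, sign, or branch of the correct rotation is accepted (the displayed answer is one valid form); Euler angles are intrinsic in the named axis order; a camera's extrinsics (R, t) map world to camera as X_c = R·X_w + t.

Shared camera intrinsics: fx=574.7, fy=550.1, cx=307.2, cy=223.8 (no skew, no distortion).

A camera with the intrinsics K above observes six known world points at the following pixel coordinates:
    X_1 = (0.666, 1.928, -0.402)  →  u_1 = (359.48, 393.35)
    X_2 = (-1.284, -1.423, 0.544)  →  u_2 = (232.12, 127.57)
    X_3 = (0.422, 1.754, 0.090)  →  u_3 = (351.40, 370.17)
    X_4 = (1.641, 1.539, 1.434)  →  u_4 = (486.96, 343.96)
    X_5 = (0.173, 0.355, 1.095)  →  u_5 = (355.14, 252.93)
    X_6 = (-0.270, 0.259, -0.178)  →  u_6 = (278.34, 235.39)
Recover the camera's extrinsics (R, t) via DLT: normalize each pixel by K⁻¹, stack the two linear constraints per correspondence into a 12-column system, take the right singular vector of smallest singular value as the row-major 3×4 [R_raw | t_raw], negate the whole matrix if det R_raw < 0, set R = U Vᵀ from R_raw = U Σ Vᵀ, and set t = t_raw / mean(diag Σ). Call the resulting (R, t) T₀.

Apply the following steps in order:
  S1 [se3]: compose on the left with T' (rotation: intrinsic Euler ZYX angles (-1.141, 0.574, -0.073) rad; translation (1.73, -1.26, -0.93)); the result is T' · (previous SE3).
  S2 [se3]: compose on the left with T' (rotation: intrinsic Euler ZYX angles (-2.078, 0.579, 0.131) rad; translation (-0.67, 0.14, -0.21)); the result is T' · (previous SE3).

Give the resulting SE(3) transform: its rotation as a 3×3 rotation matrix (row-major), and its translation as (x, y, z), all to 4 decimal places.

source (pnp_recover): camera pose = R=[0.9174 0.0199 0.3976; -0.0873 0.9845 0.1522; -0.3884 -0.1743 0.9049], t=(-0.0001, -0.1200, 6.3394)
after S1 (compose_se3): R=[0.1299 0.8324 0.5388; -0.5603 0.5099 -0.6527; -0.8181 -0.2171 0.5326], t=(3.4740, -4.2423, 4.3866)
after S2 (compose_se3): R=[-0.2099 0.1678 -0.9632; 0.5458 -0.7973 -0.2578; -0.8112 -0.5798 0.0758], t=(-7.2684, -1.8955, 1.0654)

rotation (matrix) = ((-0.2099, 0.1678, -0.9632), (0.5458, -0.7973, -0.2578), (-0.8112, -0.5798, 0.0758)), translation = (-7.2684, -1.8955, 1.0654)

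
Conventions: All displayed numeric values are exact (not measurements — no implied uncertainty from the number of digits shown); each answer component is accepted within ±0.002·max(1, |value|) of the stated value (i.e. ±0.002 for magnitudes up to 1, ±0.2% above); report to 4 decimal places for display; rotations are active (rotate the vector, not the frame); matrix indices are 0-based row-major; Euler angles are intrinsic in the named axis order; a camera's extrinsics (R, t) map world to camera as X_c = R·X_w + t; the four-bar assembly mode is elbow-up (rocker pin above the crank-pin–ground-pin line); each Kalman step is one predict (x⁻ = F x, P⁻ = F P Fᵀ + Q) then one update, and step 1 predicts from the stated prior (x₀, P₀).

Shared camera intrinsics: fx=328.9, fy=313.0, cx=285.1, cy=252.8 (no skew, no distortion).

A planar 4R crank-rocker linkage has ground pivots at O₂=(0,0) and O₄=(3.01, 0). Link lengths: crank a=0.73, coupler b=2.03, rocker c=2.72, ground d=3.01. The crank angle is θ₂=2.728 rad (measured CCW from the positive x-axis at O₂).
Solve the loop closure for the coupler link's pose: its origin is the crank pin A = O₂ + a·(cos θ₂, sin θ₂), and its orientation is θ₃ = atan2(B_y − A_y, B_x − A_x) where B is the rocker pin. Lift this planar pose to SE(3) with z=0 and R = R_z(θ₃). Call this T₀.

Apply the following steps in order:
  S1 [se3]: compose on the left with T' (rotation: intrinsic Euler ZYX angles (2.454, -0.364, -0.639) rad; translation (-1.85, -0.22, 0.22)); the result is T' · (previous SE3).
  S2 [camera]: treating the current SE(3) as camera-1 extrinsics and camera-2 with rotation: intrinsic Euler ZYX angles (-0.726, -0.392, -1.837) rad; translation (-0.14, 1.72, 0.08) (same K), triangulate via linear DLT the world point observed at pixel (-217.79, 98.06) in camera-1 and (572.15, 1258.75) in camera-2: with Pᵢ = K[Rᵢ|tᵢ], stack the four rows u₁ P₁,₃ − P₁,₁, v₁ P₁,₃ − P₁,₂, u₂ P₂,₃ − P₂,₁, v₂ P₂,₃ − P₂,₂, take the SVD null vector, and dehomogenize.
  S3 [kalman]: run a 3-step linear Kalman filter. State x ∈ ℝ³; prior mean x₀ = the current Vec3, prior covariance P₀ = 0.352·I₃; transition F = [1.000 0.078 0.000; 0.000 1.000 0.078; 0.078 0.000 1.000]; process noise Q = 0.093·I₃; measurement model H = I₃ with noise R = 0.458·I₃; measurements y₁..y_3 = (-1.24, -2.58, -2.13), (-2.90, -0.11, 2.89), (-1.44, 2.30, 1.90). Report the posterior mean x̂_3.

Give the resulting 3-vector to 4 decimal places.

result = (-1.4591, 0.2488, 1.2424)

source (fourbar_fk): coupler pose = R=[0.7455 -0.6665 0.0000; 0.6665 0.7455 0.0000; 0.0000 0.0000 1.0000], t=(-0.6684, 0.2934, 0.0000)
after S1 (compose_se3): R=[-0.9873 -0.0208 -0.1577; 0.1185 -0.7573 -0.6423; -0.1061 -0.6528 0.7501], t=(-1.5649, -0.7589, -0.1815)
after S2 (triangulate): (0.2813, -1.0476, 1.1103)
after S3 (kf_track): (-1.4591, 0.2488, 1.2424)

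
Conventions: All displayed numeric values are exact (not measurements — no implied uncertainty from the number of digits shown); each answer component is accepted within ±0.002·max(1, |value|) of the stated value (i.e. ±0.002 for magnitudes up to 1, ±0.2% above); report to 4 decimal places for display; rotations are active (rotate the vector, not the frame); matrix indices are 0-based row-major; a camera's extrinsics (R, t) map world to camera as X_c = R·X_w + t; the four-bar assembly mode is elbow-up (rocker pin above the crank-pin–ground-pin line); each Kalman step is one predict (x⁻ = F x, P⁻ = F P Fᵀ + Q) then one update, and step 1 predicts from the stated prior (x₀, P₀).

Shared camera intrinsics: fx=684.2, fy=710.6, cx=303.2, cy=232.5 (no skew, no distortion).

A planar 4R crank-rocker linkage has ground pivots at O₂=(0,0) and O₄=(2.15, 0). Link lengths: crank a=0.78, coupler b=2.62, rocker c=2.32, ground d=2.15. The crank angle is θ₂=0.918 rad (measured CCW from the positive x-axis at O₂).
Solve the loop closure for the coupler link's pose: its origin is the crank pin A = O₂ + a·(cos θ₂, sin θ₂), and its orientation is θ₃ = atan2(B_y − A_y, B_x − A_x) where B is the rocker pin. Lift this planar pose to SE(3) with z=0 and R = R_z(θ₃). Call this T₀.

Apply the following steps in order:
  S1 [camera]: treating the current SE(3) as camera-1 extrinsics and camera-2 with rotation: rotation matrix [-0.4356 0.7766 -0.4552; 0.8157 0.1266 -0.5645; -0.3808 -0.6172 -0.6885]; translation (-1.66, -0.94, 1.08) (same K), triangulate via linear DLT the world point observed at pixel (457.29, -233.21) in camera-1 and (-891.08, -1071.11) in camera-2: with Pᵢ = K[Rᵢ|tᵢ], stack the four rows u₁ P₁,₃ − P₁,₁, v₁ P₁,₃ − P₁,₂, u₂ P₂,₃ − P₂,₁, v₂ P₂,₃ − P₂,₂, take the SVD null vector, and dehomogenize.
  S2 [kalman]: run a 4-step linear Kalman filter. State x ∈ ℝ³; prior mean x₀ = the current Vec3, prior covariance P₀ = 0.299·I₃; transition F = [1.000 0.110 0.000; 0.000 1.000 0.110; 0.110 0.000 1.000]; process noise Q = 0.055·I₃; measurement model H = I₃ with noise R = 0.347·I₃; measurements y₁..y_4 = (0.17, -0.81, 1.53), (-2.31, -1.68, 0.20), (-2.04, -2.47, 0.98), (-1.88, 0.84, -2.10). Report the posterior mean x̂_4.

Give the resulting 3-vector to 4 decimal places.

result = (-1.8580, -0.7557, -0.3499)

source (fourbar_fk): coupler pose = R=[0.7687 -0.6396 0.0000; 0.6396 0.7687 0.0000; 0.0000 0.0000 1.0000], t=(0.4738, 0.6196, 0.0000)
after S1 (triangulate): (-0.9905, -0.7790, 0.9349)
after S2 (kf_track): (-1.8580, -0.7557, -0.3499)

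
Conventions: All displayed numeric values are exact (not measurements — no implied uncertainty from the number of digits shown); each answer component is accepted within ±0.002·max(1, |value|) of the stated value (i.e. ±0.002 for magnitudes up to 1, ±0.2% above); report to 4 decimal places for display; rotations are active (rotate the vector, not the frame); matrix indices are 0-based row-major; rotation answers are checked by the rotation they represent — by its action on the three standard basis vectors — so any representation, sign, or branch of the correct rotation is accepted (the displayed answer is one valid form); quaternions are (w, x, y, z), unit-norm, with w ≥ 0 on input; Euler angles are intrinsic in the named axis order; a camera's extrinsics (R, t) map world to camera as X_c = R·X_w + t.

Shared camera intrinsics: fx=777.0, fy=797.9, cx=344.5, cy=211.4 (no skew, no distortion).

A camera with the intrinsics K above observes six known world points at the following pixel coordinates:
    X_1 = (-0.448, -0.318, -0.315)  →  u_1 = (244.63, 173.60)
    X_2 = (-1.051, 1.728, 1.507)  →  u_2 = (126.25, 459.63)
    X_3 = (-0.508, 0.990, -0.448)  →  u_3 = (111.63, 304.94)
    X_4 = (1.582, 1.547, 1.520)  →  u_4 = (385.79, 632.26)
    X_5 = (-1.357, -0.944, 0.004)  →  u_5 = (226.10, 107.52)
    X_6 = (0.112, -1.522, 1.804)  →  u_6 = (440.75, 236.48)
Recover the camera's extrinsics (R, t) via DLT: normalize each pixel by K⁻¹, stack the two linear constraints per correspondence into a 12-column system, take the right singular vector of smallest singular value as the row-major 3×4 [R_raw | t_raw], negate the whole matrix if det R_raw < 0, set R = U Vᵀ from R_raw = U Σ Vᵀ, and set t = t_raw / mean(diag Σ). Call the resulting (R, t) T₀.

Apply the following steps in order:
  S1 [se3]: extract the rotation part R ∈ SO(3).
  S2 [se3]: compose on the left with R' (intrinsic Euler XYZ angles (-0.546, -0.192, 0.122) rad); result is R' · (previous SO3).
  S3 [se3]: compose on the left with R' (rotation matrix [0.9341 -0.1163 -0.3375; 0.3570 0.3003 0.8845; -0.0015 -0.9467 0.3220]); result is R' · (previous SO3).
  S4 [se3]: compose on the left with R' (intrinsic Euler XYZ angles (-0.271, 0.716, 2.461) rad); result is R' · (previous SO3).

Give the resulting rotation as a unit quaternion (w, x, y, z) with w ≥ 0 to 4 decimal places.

rotation (quat) = (0.2223, -0.3066, -0.7251, 0.5752)

source (pnp_recover): camera pose = R=[0.7857 -0.5616 0.2595; 0.3436 0.7450 0.5718; -0.5144 -0.3601 0.7783], t=(-0.4800, 0.3000, 5.6199)
after S1 (rot_of_se3): [0.7857 -0.5616 0.2595; 0.3436 0.7450 0.5718; -0.5144 -0.3601 0.7783]
after S2 (compose_so3): [0.8226 -0.5674 0.0360; 0.1841 0.3258 0.9274; -0.5380 -0.7562 0.3724]
after S3 (compose_so3): [0.9286 -0.3127 -0.1999; -0.1269 -0.7736 0.6208; -0.3488 -0.5511 -0.7581]
after S4 (compose_so3): [-0.7131 0.1889 -0.6751; 0.7004 0.1502 -0.6978; -0.0304 -0.9704 -0.2394]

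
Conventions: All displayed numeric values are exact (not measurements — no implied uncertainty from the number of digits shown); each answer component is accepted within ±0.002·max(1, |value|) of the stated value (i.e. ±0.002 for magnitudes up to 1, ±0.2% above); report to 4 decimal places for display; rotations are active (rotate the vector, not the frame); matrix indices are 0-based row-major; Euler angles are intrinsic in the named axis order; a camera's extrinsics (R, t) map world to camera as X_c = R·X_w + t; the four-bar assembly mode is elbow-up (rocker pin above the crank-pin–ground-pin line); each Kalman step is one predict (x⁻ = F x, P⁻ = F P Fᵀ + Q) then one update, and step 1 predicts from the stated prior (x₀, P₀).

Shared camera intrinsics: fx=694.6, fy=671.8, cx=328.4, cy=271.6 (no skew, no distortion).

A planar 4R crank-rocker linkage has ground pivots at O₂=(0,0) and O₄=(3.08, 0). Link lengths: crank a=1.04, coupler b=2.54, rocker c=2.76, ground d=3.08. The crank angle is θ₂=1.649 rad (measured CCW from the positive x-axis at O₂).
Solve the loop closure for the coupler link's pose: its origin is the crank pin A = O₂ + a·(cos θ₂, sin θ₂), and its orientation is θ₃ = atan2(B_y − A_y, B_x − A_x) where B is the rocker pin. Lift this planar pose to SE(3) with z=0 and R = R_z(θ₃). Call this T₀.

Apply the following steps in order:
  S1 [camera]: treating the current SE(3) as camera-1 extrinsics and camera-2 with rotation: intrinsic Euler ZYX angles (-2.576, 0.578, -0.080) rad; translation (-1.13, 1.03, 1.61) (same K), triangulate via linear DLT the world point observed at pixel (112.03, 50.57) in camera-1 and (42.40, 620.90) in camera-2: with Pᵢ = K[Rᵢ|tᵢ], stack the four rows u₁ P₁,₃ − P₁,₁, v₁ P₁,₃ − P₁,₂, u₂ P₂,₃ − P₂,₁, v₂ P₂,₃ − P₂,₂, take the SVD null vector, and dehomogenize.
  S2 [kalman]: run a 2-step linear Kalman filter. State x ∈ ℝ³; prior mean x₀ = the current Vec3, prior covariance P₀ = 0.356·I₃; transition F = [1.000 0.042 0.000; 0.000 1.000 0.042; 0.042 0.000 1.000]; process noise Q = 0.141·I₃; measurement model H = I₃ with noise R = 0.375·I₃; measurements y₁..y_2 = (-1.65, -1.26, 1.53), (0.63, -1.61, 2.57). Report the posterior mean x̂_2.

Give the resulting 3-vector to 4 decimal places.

result = (-0.4732, -1.3035, 1.9948)

source (fourbar_fk): coupler pose = R=[0.8093 -0.5874 0.0000; 0.5874 0.8093 0.0000; 0.0000 0.0000 1.0000], t=(-0.0812, 1.0368, 0.0000)
after S1 (triangulate): (-1.2079, -1.0111, 1.4923)
after S2 (kf_track): (-0.4732, -1.3035, 1.9948)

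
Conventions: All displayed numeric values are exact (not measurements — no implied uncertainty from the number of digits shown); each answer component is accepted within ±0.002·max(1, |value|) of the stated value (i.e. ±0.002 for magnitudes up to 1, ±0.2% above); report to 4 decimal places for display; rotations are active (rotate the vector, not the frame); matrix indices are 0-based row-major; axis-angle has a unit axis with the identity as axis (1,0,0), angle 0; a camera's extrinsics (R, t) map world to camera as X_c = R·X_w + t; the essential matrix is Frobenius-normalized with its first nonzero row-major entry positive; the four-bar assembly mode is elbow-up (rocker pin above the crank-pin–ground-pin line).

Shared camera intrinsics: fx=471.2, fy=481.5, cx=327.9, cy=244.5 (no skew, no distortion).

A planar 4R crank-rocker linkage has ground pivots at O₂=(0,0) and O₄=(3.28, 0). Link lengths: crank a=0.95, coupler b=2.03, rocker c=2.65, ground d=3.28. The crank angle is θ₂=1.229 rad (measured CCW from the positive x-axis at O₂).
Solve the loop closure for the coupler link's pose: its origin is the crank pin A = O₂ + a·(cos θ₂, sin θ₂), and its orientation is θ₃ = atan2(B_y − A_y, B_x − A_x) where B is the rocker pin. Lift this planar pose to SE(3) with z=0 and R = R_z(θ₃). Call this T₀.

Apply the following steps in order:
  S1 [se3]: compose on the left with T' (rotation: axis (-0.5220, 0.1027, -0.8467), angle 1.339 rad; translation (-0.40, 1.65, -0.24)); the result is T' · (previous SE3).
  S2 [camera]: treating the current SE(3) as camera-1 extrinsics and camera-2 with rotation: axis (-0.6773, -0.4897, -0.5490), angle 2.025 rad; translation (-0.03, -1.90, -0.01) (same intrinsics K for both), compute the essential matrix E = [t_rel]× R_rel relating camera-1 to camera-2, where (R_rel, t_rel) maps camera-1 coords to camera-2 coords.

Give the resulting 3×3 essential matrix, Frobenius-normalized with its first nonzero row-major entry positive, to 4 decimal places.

source (fourbar_fk): coupler pose = R=[0.7535 -0.6575 0.0000; 0.6575 0.7535 0.0000; 0.0000 0.0000 1.0000], t=(0.3184, 0.8950, 0.0000)
after S1 (compose_se3): R=[0.8459 0.3007 0.4404; -0.4956 0.7482 0.4411; -0.1969 -0.5914 0.7820], t=(0.4406, 1.5874, -0.6781)
after S2 (essential): [0.4725 -0.2883 0.1036; -0.4095 0.1697 0.1176; -0.1108 -0.1931 0.6504]

matrix = [0.4725 -0.2883 0.1036; -0.4095 0.1697 0.1176; -0.1108 -0.1931 0.6504]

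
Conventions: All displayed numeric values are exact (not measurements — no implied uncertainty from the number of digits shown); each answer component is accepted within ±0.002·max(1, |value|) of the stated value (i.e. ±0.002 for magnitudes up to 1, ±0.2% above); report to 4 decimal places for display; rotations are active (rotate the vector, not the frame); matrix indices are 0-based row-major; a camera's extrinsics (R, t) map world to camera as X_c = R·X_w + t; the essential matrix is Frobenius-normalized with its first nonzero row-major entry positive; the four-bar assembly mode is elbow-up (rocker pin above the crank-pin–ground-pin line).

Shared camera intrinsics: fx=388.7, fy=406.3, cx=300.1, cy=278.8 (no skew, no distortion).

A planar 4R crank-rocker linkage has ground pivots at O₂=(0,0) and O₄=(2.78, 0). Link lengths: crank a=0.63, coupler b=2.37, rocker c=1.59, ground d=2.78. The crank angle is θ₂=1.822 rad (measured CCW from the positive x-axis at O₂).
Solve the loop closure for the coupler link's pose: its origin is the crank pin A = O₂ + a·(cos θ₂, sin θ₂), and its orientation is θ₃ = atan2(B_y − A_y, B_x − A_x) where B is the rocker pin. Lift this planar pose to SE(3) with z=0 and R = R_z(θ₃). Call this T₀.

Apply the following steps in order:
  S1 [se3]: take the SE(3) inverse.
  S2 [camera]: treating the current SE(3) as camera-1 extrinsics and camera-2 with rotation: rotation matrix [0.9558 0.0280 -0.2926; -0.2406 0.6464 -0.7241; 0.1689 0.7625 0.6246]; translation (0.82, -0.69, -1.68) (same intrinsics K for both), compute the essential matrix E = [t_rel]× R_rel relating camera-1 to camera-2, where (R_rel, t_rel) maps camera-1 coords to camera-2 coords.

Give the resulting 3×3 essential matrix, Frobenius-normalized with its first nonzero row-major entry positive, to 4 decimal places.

matrix = [0.0558 -0.3365 0.5197; 0.6939 0.0385 0.0324; -0.1133 -0.1944 0.2811]

source (fourbar_fk): coupler pose = R=[0.9394 -0.3428 0.0000; 0.3428 0.9394 0.0000; 0.0000 0.0000 1.0000], t=(-0.1566, 0.6102, 0.0000)
after S1 (invert_se3): R=[0.9394 0.3428 0.0000; -0.3428 0.9394 0.0000; 0.0000 0.0000 1.0000], t=(-0.0621, -0.6269, 0.0000)
after S2 (essential): [0.0558 -0.3365 0.5197; 0.6939 0.0385 0.0324; -0.1133 -0.1944 0.2811]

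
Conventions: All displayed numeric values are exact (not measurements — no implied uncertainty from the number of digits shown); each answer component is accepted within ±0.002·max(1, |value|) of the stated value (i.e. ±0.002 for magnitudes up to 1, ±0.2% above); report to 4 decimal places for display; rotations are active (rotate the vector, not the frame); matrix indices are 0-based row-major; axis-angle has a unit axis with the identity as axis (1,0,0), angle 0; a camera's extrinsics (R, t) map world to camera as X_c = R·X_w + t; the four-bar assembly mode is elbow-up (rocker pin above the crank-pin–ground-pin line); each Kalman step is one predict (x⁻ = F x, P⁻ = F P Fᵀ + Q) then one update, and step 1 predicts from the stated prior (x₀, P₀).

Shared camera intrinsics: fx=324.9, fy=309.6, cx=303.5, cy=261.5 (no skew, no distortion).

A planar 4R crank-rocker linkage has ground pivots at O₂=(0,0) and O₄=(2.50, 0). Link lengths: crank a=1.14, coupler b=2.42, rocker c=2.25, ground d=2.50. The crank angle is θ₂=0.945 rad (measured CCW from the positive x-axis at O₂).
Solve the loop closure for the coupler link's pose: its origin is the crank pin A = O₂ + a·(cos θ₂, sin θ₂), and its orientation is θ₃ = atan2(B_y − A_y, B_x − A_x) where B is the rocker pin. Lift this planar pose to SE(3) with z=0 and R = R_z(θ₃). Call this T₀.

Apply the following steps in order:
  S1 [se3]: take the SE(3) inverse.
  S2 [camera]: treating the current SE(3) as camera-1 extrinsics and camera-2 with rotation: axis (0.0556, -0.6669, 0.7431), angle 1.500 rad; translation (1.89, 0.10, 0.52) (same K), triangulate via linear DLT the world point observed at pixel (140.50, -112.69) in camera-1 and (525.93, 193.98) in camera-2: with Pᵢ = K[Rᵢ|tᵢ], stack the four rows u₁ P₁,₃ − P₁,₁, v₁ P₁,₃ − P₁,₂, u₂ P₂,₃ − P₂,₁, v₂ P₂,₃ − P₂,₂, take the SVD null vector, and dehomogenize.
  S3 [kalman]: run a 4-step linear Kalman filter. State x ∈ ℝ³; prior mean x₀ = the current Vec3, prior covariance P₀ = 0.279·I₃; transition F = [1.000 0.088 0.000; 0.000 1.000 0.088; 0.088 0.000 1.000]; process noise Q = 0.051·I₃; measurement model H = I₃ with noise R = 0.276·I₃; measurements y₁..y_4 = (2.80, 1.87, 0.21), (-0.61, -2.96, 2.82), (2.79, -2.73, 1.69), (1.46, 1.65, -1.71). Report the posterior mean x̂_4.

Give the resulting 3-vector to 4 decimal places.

source (fourbar_fk): coupler pose = R=[0.8389 -0.5443 0.0000; 0.5443 0.8389 0.0000; 0.0000 0.0000 1.0000], t=(0.6677, 0.9240, 0.0000)
after S1 (invert_se3): R=[0.8389 0.5443 0.0000; -0.5443 0.8389 0.0000; 0.0000 0.0000 1.0000], t=(-1.0631, -0.4116, 0.0000)
after S2 (triangulate): (1.0618, -1.2152, 1.6622)
after S3 (kf_track): (1.3903, -0.3184, 0.6628)

result = (1.3903, -0.3184, 0.6628)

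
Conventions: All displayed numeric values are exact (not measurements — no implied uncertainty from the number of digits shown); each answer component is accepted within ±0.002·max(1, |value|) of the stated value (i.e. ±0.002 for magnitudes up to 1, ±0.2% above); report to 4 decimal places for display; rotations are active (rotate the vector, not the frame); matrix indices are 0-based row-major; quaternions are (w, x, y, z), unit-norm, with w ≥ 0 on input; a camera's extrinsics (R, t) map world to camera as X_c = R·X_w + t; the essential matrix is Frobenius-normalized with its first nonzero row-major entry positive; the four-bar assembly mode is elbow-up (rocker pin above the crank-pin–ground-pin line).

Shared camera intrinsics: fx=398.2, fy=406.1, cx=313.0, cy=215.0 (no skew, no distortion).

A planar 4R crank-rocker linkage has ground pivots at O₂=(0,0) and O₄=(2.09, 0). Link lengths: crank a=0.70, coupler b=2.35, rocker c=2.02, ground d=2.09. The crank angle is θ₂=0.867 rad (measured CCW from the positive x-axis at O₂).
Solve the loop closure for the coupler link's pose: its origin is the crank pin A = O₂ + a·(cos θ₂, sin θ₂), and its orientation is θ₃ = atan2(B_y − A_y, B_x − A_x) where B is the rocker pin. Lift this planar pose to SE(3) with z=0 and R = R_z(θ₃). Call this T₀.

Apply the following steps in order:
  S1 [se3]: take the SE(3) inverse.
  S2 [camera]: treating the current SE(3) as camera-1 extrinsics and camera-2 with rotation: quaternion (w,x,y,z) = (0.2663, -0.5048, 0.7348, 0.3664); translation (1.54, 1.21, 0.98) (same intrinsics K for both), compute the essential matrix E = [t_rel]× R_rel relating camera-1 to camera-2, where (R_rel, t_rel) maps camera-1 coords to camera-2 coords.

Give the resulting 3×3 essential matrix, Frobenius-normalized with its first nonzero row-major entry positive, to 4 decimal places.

source (fourbar_fk): coupler pose = R=[0.7777 -0.6286 0.0000; 0.6286 0.7777 0.0000; 0.0000 0.0000 1.0000], t=(0.4530, 0.5337, 0.0000)
after S1 (invert_se3): R=[0.7777 0.6286 0.0000; -0.6286 0.7777 0.0000; 0.0000 0.0000 1.0000], t=(-0.6878, -0.1303, 0.0000)
after S2 (essential): [0.1036 -0.1512 0.5604; 0.1316 0.4444 -0.2376; -0.2998 -0.4453 -0.3049]

matrix = [0.1036 -0.1512 0.5604; 0.1316 0.4444 -0.2376; -0.2998 -0.4453 -0.3049]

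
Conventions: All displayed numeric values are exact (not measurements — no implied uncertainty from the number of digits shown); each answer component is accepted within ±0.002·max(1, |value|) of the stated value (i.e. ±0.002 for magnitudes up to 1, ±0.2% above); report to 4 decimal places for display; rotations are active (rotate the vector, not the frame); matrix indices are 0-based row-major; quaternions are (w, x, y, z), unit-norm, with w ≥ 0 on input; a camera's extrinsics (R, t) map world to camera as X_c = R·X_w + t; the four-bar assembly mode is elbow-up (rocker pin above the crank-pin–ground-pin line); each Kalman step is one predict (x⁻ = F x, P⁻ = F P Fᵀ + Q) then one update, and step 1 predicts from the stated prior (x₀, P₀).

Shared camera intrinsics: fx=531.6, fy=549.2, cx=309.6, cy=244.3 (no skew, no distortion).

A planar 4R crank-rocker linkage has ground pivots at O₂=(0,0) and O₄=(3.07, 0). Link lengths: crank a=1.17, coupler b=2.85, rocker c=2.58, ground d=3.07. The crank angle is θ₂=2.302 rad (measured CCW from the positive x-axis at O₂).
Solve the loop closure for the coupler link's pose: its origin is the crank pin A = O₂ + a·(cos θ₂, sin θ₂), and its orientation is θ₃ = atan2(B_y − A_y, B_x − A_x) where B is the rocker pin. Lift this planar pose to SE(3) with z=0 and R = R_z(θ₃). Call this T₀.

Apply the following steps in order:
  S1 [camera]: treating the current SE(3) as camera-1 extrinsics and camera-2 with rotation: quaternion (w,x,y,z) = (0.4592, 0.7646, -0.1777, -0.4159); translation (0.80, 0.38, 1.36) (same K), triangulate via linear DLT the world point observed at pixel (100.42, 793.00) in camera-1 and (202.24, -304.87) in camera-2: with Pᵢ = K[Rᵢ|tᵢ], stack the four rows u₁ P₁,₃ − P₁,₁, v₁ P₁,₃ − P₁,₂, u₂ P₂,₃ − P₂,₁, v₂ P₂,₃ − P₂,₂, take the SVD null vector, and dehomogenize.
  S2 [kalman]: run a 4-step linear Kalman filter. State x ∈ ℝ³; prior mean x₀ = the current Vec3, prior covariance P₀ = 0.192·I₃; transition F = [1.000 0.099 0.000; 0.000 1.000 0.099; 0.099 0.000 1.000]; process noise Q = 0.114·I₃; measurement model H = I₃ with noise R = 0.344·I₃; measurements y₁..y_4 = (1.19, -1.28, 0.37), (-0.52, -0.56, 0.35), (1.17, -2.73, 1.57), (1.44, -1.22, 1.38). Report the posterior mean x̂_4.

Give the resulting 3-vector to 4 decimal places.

source (fourbar_fk): coupler pose = R=[0.8831 -0.4692 0.0000; 0.4692 0.8831 0.0000; 0.0000 0.0000 1.0000], t=(-0.7813, 0.8709, 0.0000)
after S1 (triangulate): (0.5047, 0.8297, 1.8421)
after S2 (kf_track): (0.8800, -1.1628, 1.2831)

result = (0.8800, -1.1628, 1.2831)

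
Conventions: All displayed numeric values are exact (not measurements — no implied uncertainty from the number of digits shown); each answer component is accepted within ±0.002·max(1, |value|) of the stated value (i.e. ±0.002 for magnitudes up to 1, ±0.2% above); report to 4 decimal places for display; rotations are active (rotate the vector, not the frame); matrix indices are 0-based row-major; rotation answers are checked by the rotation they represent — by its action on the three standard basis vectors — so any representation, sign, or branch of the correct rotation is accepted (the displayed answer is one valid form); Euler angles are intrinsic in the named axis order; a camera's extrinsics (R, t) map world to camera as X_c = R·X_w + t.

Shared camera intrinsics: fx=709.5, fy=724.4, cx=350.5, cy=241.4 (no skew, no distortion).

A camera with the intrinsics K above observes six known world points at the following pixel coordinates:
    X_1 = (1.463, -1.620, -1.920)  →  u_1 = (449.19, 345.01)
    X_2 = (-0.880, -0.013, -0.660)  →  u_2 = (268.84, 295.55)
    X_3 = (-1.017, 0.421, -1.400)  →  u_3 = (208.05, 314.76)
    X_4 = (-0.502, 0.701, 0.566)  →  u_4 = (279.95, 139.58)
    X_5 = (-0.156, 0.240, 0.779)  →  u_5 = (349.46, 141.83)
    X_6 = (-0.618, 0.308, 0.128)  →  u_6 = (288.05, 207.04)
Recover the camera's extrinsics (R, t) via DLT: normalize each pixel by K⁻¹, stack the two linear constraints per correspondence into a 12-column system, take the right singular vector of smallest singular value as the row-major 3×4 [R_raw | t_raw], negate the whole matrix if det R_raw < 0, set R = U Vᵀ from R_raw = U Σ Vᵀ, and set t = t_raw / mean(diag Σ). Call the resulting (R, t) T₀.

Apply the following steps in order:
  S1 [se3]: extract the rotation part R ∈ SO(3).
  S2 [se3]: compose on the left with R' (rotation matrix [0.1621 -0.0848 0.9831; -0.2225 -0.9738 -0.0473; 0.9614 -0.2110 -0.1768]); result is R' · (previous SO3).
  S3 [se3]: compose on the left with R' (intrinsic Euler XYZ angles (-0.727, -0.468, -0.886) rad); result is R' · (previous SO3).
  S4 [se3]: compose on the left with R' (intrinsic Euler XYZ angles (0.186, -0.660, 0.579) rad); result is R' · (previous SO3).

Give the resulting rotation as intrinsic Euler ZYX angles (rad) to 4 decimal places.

rotation (euler_zyx) = (2.5848, -1.1508, 2.7461)

source (pnp_recover): camera pose = R=[0.5621 -0.7353 0.3786; -0.4451 -0.6548 -0.6108; 0.6971 0.1748 -0.6954], t=(-0.0400, -0.2999, 6.8886)
after S1 (rot_of_se3): [0.5621 -0.7353 0.3786; -0.4451 -0.6548 -0.6108; 0.6971 0.1748 -0.6954]
after S2 (compose_so3): [0.8142 0.1082 -0.5705; 0.2754 0.7929 0.5435; 0.5111 -0.5996 0.6158]
after S3 (compose_so3): [0.4194 0.8797 -0.2241; 0.1805 0.1611 0.9703; 0.8896 -0.4474 -0.0912]
after S4 (compose_so3): [-0.3462 0.7864 -0.5117; 0.2155 0.5975 0.7724; 0.9131 0.1571 -0.3763]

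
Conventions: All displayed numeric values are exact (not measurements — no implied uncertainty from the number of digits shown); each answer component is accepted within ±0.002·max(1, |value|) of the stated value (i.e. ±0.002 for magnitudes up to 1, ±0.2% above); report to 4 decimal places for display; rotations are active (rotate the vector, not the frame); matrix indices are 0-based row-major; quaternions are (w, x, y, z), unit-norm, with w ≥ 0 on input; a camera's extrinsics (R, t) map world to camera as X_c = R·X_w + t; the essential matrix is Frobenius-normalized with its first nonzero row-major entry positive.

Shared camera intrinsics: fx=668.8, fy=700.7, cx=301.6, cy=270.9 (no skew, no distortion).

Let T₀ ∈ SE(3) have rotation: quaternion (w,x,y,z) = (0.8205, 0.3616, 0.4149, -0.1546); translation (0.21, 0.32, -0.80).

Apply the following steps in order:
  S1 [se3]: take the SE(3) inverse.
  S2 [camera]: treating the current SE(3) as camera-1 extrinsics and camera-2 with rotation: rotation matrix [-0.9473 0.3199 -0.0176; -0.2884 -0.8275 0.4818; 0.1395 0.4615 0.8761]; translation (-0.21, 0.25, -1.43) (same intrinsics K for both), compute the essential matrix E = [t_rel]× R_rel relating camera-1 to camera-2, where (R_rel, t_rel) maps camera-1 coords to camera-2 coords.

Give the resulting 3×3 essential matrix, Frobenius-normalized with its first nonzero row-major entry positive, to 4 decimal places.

matrix = [0.3111 0.4744 -0.4095; -0.3126 -0.2943 -0.5384; 0.0272 -0.0016 0.1883]

after S1 (invert_se3): R=[0.6079 0.0464 -0.7926; 0.5537 0.6907 0.4651; 0.5690 -0.7217 0.3942], t=(-0.7766, 0.0348, 0.4268)
after S2 (essential): [0.3111 0.4744 -0.4095; -0.3126 -0.2943 -0.5384; 0.0272 -0.0016 0.1883]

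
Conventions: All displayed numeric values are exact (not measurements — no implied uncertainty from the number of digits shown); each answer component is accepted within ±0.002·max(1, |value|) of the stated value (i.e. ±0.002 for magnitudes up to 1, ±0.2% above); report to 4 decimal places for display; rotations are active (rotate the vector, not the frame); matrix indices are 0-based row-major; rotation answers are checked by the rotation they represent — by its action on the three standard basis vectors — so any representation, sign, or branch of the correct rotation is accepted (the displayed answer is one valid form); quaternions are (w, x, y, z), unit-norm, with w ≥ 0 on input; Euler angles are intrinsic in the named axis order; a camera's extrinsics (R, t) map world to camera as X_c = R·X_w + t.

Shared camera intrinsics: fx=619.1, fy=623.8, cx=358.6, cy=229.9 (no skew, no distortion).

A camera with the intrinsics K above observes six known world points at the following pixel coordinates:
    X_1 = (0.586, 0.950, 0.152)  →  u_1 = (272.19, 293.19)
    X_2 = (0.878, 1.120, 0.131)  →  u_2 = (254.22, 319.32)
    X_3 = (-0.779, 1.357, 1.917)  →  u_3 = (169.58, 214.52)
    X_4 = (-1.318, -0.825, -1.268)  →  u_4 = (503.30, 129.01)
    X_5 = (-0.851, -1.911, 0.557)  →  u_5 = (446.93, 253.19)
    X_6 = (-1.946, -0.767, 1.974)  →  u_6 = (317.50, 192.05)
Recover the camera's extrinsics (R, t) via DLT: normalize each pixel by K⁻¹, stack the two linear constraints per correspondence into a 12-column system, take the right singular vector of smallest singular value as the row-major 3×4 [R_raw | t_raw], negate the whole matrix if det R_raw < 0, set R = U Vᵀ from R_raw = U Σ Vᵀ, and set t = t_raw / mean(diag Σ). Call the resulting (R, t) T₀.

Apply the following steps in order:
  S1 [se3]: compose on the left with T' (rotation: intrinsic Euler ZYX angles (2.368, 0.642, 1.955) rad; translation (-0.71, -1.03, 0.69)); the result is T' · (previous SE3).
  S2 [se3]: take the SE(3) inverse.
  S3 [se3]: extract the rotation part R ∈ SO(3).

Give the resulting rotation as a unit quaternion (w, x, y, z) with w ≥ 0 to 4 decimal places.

rotation (quat) = (0.0960, -0.5028, -0.1803, -0.8399)

source (pnp_recover): camera pose = R=[-0.0206 -0.7636 -0.6453; 0.8905 -0.3074 0.3353; -0.4544 -0.5678 0.6864], t=(0.0501, 0.2900, 6.3310)
after S1 (compose_se3): R=[-0.4760 0.0202 0.8792; 0.3425 -0.9165 0.2064; 0.8100 0.3994 0.4294], t=(4.3397, 2.3945, -1.0252)
after S2 (invert_se3): R=[-0.4760 0.3425 0.8100; 0.0202 -0.9165 0.3994; 0.8792 0.2064 0.4294], t=(2.0758, 2.5167, -3.8697)
after S3 (rot_of_se3): [-0.4760 0.3425 0.8100; 0.0202 -0.9165 0.3994; 0.8792 0.2064 0.4294]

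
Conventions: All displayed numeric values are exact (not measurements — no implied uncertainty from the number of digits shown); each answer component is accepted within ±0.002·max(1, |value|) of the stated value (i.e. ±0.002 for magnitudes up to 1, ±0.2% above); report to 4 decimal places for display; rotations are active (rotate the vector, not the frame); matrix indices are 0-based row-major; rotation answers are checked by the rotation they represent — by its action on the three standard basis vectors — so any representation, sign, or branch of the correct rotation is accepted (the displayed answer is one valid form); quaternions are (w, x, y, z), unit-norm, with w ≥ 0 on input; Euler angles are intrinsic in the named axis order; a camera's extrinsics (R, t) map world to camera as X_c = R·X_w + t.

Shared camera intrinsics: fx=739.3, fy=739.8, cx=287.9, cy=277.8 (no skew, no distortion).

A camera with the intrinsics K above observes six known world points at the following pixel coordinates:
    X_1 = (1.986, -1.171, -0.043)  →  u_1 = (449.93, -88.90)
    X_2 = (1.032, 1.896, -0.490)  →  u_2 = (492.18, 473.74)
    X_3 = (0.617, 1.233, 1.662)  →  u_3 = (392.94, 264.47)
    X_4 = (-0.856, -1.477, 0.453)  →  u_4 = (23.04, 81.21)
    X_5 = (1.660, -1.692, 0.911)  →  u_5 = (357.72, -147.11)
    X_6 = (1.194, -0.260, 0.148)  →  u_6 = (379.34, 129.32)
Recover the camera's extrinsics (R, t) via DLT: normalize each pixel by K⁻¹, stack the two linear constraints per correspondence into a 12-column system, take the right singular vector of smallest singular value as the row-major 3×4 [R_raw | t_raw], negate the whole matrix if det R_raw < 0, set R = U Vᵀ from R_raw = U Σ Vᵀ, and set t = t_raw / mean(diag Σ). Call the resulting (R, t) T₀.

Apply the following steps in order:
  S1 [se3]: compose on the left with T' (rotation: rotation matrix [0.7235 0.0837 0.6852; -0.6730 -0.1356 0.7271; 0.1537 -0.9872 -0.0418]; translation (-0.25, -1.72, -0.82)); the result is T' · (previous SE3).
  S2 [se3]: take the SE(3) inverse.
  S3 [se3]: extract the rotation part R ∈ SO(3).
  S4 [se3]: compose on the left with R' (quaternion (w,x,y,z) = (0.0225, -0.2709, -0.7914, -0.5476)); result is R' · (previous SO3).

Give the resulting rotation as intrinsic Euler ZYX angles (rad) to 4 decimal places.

rotation (euler_zyx) = (1.4378, -0.4095, -2.3627)

source (pnp_recover): camera pose = R=[0.8830 0.4486 0.1385; -0.3513 0.8270 -0.4389; -0.3114 0.3388 0.8878], t=(-0.4100, -0.1900, 4.7600)
after S1 (compose_se3): R=[0.3960 0.6259 0.6719; -0.7730 -0.1676 0.6118; 0.4956 -0.7617 0.4175], t=(2.6992, 2.0429, -0.8944)
after S2 (invert_se3): R=[0.3960 -0.7730 0.4956; 0.6259 -0.1676 -0.7617; 0.6719 0.6118 0.4175], t=(0.9535, -2.0282, -2.6899)
after S3 (rot_of_se3): [0.3960 -0.7730 0.4956; 0.6259 -0.1676 -0.7617; 0.6719 0.6118 0.4175]
after S4 (compose_so3): [0.1217 0.7425 -0.6587; 0.9092 0.1828 0.3740; 0.3981 -0.6444 -0.6529]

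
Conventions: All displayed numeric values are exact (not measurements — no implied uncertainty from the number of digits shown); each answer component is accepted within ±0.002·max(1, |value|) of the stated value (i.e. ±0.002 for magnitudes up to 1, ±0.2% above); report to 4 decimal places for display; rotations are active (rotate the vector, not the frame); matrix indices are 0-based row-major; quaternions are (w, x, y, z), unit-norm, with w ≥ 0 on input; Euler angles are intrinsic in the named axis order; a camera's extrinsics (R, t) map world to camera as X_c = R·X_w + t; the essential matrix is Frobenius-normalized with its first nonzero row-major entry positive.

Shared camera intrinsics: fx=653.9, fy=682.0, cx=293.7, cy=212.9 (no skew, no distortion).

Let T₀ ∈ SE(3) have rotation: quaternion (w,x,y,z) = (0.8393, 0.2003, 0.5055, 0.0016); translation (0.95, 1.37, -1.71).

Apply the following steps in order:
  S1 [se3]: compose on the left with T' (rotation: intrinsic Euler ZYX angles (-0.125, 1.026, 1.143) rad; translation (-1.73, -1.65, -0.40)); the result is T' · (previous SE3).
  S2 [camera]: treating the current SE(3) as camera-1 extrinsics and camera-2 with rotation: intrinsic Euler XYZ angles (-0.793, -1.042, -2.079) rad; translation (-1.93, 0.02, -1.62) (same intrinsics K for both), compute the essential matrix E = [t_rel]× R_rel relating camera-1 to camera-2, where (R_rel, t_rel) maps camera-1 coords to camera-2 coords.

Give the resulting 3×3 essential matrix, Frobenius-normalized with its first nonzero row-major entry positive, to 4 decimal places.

after S1 (compose_se3): R=[0.2182 0.9411 0.2585; 0.8359 -0.0435 -0.5472; -0.5037 0.3355 -0.7961], t=(-0.5209, 0.3390, -0.9341)
after S2 (essential): [0.2841 -0.4832 0.0842; 0.3470 -0.1088 -0.5537; -0.0672 0.3477 -0.3382]

matrix = [0.2841 -0.4832 0.0842; 0.3470 -0.1088 -0.5537; -0.0672 0.3477 -0.3382]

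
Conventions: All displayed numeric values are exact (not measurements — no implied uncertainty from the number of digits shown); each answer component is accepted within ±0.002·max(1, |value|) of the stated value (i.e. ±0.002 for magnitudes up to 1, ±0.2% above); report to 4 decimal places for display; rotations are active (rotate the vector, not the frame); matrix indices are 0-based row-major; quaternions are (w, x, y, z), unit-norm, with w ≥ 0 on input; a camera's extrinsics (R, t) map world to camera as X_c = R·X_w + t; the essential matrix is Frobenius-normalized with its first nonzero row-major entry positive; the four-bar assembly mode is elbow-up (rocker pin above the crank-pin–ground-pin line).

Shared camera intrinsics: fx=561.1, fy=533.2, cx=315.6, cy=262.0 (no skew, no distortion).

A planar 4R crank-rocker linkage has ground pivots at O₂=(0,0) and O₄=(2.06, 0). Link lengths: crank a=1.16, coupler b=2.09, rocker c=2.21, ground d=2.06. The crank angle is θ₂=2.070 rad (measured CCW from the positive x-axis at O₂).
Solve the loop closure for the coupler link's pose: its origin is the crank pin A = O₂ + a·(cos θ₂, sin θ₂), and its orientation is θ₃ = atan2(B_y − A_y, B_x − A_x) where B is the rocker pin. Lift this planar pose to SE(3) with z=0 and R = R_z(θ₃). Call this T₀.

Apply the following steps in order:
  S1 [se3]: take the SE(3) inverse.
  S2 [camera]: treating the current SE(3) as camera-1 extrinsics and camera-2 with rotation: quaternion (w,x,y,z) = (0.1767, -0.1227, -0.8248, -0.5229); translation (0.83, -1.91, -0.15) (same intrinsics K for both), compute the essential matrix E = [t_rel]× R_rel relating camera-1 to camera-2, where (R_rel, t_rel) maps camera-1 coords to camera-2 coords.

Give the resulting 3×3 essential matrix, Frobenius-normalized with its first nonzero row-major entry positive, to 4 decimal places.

matrix = [0.3805 0.2762 -0.0526; 0.4872 0.1555 -0.1829; 0.1503 -0.5448 -0.4022]

source (fourbar_fk): coupler pose = R=[0.8672 -0.4979 0.0000; 0.4979 0.8672 0.0000; 0.0000 0.0000 1.0000], t=(-0.5553, 1.0184, 0.0000)
after S1 (invert_se3): R=[0.8672 0.4979 0.0000; -0.4979 0.8672 0.0000; 0.0000 0.0000 1.0000], t=(-0.0255, -1.1597, 0.0000)
after S2 (essential): [0.3805 0.2762 -0.0526; 0.4872 0.1555 -0.1829; 0.1503 -0.5448 -0.4022]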